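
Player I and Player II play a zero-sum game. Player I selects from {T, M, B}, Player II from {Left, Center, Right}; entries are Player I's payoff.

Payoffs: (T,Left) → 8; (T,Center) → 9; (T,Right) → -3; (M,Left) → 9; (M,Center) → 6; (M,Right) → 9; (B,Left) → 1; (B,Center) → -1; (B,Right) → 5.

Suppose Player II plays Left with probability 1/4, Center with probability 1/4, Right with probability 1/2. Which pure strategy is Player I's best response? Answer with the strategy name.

Expected payoff of T: (1/4)·8 + (1/4)·9 + (1/2)·(-3) = 11/4.
Expected payoff of M: (1/4)·9 + (1/4)·6 + (1/2)·9 = 33/4.
Expected payoff of B: (1/4)·1 + (1/4)·(-1) + (1/2)·5 = 5/2.
The largest is 33/4, so Player I's best response is M.

M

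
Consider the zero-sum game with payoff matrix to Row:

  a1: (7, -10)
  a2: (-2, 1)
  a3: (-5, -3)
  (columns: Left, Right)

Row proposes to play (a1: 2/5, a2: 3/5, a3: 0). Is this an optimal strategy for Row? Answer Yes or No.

Against Left this mix gives (2/5)·7 + (3/5)·(-2) = 8/5.
Against Right this mix gives (2/5)·(-10) + (3/5)·1 = -17/5.
Column will play Right, holding Row to -17/5. Shifting weight toward the row that does better against Right would raise this floor (the equalizing mix achieves -13/20 against both Right and Left), so the proposed strategy is not optimal.

No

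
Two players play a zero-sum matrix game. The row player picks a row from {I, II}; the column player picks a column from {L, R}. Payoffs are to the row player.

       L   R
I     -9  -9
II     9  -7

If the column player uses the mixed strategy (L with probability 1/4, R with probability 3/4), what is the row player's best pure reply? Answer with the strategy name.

II

Expected payoff of I: (1/4)·(-9) + (3/4)·(-9) = -9.
Expected payoff of II: (1/4)·9 + (3/4)·(-7) = -3.
The largest is -3, so the row player's best response is II.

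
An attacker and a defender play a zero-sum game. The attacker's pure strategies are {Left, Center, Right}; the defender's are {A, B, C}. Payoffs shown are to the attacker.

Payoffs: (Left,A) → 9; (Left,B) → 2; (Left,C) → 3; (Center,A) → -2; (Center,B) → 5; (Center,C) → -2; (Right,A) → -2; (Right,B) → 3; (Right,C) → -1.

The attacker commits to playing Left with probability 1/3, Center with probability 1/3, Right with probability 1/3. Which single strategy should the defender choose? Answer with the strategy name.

C

If the defender plays A, the attacker's expected payoff is (1/3)·9 + (1/3)·(-2) + (1/3)·(-2) = 5/3.
If the defender plays B, the attacker's expected payoff is (1/3)·2 + (1/3)·5 + (1/3)·3 = 10/3.
If the defender plays C, the attacker's expected payoff is (1/3)·3 + (1/3)·(-2) + (1/3)·(-1) = 0.
The defender minimizes the attacker's payoff; the smallest is 0, so the best response is C.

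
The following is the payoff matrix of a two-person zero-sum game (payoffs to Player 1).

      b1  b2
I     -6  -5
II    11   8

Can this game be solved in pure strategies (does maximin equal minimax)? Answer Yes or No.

Row minima: I → -6, II → 8; maximin = 8.
Column maxima: b1 → 11, b2 → 8; minimax = 8.
maximin = minimax = 8, so a saddle point exists.

Yes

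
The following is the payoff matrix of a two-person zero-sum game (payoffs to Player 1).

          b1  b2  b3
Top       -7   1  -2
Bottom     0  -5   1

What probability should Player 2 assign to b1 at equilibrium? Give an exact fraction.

Row minima: Top → -7, Bottom → -5; maximin = -5.
Column maxima: b1 → 0, b2 → 1, b3 → 1; minimax = 0.
-5 ≠ 0, so there is no saddle point; optimal play is mixed.
b3 is strictly dominated by b1 (it gives Player 1 strictly more in every row), so Player 2 never plays it.
On the remaining 2×2 (Top, Bottom vs b1, b2):
Let Player 1 play Top with probability p. Expected payoff against b1: (-7)p + 0(1−p) = −7p; against b2: 1p + (-5)(1−p) = 6p − 5.
Setting these equal: −7p = 6p − 5 ⇒ −13p = -5 ⇒ p = 5/13, and the value is (-7)·(5/13) = -35/13.
For Player 2: with q = P(b1), equating Top's and Bottom's payoffs gives −8q + 1 = 5q − 5 ⇒ q = 6/13.

6/13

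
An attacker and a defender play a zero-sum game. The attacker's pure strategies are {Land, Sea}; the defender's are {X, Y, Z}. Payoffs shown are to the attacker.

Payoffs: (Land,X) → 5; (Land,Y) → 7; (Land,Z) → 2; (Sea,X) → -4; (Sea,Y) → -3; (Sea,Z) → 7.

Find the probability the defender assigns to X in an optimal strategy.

Row minima: Land → 2, Sea → -4; maximin = 2.
Column maxima: X → 5, Y → 7, Z → 7; minimax = 5.
2 ≠ 5, so there is no saddle point; optimal play is mixed.
Y is strictly dominated by X (it gives the attacker strictly more in every row), so the defender never plays it.
On the remaining 2×2 (Land, Sea vs X, Z):
Let the attacker play Land with probability p. Expected payoff against X: 5p + (-4)(1−p) = 9p − 4; against Z: 2p + 7(1−p) = −5p + 7.
Setting these equal: 9p − 4 = −5p + 7 ⇒ 14p = 11 ⇒ p = 11/14, and the value is (9)·(11/14) − 4 = 43/14.
For the defender: with q = P(X), equating Land's and Sea's payoffs gives 3q + 2 = −11q + 7 ⇒ q = 5/14.

5/14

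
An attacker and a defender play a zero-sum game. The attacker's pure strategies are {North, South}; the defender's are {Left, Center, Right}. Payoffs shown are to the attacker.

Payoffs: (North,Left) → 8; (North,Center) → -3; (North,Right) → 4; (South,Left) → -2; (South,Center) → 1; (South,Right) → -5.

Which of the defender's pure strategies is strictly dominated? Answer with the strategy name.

Left

Right holds the attacker's payoff strictly below Left in every row: 4 < 8, -5 < -2.
So Left is strictly dominated for the defender.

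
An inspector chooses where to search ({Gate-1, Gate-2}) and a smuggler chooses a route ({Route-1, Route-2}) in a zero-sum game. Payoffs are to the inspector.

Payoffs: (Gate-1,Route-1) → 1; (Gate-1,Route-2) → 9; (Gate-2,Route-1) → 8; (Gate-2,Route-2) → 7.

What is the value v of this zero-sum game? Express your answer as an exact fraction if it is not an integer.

65/9

Row minima: Gate-1 → 1, Gate-2 → 7; maximin = 7.
Column maxima: Route-1 → 8, Route-2 → 9; minimax = 8.
7 ≠ 8, so there is no saddle point; optimal play is mixed.
Let the inspector play Gate-1 with probability p. Expected payoff against Route-1: 1p + 8(1−p) = −7p + 8; against Route-2: 9p + 7(1−p) = 2p + 7.
Setting these equal: −7p + 8 = 2p + 7 ⇒ −9p = -1 ⇒ p = 1/9, and the value is (-7)·(1/9) + 8 = 65/9.
For the smuggler: with q = P(Route-1), equating Gate-1's and Gate-2's payoffs gives −8q + 9 = q + 7 ⇒ q = 2/9.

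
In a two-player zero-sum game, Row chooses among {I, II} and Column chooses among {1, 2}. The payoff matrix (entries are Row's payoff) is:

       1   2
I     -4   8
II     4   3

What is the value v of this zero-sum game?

44/13

Row minima: I → -4, II → 3; maximin = 3.
Column maxima: 1 → 4, 2 → 8; minimax = 4.
3 ≠ 4, so there is no saddle point; optimal play is mixed.
Let Row play I with probability p. Expected payoff against 1: (-4)p + 4(1−p) = −8p + 4; against 2: 8p + 3(1−p) = 5p + 3.
Setting these equal: −8p + 4 = 5p + 3 ⇒ −13p = -1 ⇒ p = 1/13, and the value is (-8)·(1/13) + 4 = 44/13.
For Column: with q = P(1), equating I's and II's payoffs gives −12q + 8 = q + 3 ⇒ q = 5/13.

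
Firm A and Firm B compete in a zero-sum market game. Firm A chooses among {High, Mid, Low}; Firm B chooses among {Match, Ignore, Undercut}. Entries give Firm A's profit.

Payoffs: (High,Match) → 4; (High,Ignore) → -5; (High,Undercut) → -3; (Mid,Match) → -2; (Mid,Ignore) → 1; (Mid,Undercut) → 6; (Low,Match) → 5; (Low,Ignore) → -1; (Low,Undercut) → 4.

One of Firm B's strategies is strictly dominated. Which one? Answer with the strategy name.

Ignore holds Firm A's payoff strictly below Undercut in every row: -5 < -3, 1 < 6, -1 < 4.
So Undercut is strictly dominated for Firm B.

Undercut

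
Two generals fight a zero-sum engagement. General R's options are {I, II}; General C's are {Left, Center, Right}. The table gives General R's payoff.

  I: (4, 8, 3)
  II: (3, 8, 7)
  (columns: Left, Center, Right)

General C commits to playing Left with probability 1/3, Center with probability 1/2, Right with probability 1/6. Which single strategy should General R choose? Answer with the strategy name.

II

Expected payoff of I: (1/3)·4 + (1/2)·8 + (1/6)·3 = 35/6.
Expected payoff of II: (1/3)·3 + (1/2)·8 + (1/6)·7 = 37/6.
The largest is 37/6, so General R's best response is II.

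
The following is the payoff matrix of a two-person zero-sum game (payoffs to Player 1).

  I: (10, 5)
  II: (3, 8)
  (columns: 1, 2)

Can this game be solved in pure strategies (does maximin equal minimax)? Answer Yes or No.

Row minima: I → 5, II → 3; maximin = 5.
Column maxima: 1 → 10, 2 → 8; minimax = 8.
5 ≠ 8, so no pure-strategy equilibrium exists.

No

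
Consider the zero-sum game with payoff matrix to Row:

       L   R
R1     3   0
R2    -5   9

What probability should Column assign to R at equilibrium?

8/17

Row minima: R1 → 0, R2 → -5; maximin = 0.
Column maxima: L → 3, R → 9; minimax = 3.
0 ≠ 3, so there is no saddle point; optimal play is mixed.
Let Row play R1 with probability p. Expected payoff against L: 3p + (-5)(1−p) = 8p − 5; against R: 0p + 9(1−p) = −9p + 9.
Setting these equal: 8p − 5 = −9p + 9 ⇒ 17p = 14 ⇒ p = 14/17, and the value is (8)·(14/17) − 5 = 27/17.
For Column: with q = P(L), equating R1's and R2's payoffs gives 3q = −14q + 9 ⇒ q = 9/17.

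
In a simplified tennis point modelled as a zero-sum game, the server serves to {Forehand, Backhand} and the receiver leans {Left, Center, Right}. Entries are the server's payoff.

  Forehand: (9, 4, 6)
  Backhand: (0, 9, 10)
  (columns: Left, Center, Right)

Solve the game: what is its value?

Row minima: Forehand → 4, Backhand → 0; maximin = 4.
Column maxima: Left → 9, Center → 9, Right → 10; minimax = 9.
4 ≠ 9, so there is no saddle point; optimal play is mixed.
Right is strictly dominated by Center (it gives the server strictly more in every row), so the receiver never plays it.
On the remaining 2×2 (Forehand, Backhand vs Left, Center):
Let the server play Forehand with probability p. Expected payoff against Left: 9p + 0(1−p) = 9p; against Center: 4p + 9(1−p) = −5p + 9.
Setting these equal: 9p = −5p + 9 ⇒ 14p = 9 ⇒ p = 9/14, and the value is (9)·(9/14) = 81/14.
For the receiver: with q = P(Left), equating Forehand's and Backhand's payoffs gives 5q + 4 = −9q + 9 ⇒ q = 5/14.

81/14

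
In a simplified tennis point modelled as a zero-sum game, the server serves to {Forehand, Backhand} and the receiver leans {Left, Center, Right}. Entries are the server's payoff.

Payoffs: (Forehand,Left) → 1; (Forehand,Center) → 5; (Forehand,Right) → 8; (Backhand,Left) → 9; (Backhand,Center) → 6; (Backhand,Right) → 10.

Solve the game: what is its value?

Row minima: Forehand → 1, Backhand → 6; maximin = 6.
Column maxima: Left → 9, Center → 6, Right → 10; minimax = 6.
Since maximin = minimax = 6, there is a saddle point and the value is 6.

6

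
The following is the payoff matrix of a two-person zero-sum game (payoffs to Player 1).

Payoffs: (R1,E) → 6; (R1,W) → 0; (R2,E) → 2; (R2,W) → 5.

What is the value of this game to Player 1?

10/3

Row minima: R1 → 0, R2 → 2; maximin = 2.
Column maxima: E → 6, W → 5; minimax = 5.
2 ≠ 5, so there is no saddle point; optimal play is mixed.
Let Player 1 play R1 with probability p. Expected payoff against E: 6p + 2(1−p) = 4p + 2; against W: 0p + 5(1−p) = −5p + 5.
Setting these equal: 4p + 2 = −5p + 5 ⇒ 9p = 3 ⇒ p = 1/3, and the value is (4)·(1/3) + 2 = 10/3.
For Player 2: with q = P(E), equating R1's and R2's payoffs gives 6q = −3q + 5 ⇒ q = 5/9.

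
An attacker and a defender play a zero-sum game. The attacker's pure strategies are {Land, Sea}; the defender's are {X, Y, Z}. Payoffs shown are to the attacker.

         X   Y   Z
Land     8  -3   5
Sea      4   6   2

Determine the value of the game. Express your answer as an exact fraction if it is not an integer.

Row minima: Land → -3, Sea → 2; maximin = 2.
Column maxima: X → 8, Y → 6, Z → 5; minimax = 5.
2 ≠ 5, so there is no saddle point; optimal play is mixed.
X is strictly dominated by Z (it gives the attacker strictly more in every row), so the defender never plays it.
On the remaining 2×2 (Land, Sea vs Y, Z):
Let the attacker play Land with probability p. Expected payoff against Y: (-3)p + 6(1−p) = −9p + 6; against Z: 5p + 2(1−p) = 3p + 2.
Setting these equal: −9p + 6 = 3p + 2 ⇒ −12p = -4 ⇒ p = 1/3, and the value is (-9)·(1/3) + 6 = 3.
For the defender: with q = P(Y), equating Land's and Sea's payoffs gives −8q + 5 = 4q + 2 ⇒ q = 1/4.

3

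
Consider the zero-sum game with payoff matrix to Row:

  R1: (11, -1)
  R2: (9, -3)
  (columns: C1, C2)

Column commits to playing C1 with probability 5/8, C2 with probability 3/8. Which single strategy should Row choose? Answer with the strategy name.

Expected payoff of R1: (5/8)·11 + (3/8)·(-1) = 13/2.
Expected payoff of R2: (5/8)·9 + (3/8)·(-3) = 9/2.
The largest is 13/2, so Row's best response is R1.

R1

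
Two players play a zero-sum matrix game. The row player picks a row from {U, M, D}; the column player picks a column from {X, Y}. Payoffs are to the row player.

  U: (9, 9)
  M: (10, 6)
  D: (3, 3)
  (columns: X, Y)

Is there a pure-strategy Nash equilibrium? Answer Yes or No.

Row minima: U → 9, M → 6, D → 3; maximin = 9.
Column maxima: X → 10, Y → 9; minimax = 9.
maximin = minimax = 9, so a saddle point exists.

Yes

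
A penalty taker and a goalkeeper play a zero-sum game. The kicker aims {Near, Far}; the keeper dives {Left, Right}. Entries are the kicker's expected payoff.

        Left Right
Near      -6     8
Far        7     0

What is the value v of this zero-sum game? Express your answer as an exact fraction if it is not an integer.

8/3

Row minima: Near → -6, Far → 0; maximin = 0.
Column maxima: Left → 7, Right → 8; minimax = 7.
0 ≠ 7, so there is no saddle point; optimal play is mixed.
Let the kicker play Near with probability p. Expected payoff against Left: (-6)p + 7(1−p) = −13p + 7; against Right: 8p + 0(1−p) = 8p.
Setting these equal: −13p + 7 = 8p ⇒ −21p = -7 ⇒ p = 1/3, and the value is (-13)·(1/3) + 7 = 8/3.
For the keeper: with q = P(Left), equating Near's and Far's payoffs gives −14q + 8 = 7q ⇒ q = 8/21.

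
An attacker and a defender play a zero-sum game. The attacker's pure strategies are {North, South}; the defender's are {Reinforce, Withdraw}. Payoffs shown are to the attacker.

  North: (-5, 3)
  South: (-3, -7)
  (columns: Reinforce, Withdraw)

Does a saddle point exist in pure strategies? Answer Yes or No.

Row minima: North → -5, South → -7; maximin = -5.
Column maxima: Reinforce → -3, Withdraw → 3; minimax = -3.
-5 ≠ -3, so no pure-strategy equilibrium exists.

No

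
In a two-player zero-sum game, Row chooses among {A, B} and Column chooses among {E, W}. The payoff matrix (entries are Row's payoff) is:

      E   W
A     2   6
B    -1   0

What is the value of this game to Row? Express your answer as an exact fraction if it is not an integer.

Row minima: A → 2, B → -1; maximin = 2.
Column maxima: E → 2, W → 6; minimax = 2.
Since maximin = minimax = 2, there is a saddle point and the value is 2.

2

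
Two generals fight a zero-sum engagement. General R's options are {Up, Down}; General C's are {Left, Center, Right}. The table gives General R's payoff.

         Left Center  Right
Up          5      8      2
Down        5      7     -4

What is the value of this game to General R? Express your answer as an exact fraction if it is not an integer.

Row minima: Up → 2, Down → -4; maximin = 2.
Column maxima: Left → 5, Center → 8, Right → 2; minimax = 2.
Since maximin = minimax = 2, there is a saddle point and the value is 2.

2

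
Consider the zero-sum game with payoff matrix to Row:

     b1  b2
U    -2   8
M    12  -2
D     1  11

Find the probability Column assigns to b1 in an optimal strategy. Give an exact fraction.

Row minima: U → -2, M → -2, D → 1; maximin = 1.
Column maxima: b1 → 12, b2 → 11; minimax = 11.
1 ≠ 11, so there is no saddle point; optimal play is mixed.
U is strictly dominated by D, so Row never plays it.
On the remaining 2×2 (M, D vs b1, b2):
Let Row play M with probability p. Expected payoff against b1: 12p + 1(1−p) = 11p + 1; against b2: (-2)p + 11(1−p) = −13p + 11.
Setting these equal: 11p + 1 = −13p + 11 ⇒ 24p = 10 ⇒ p = 5/12, and the value is (11)·(5/12) + 1 = 67/12.
For Column: with q = P(b1), equating M's and D's payoffs gives 14q − 2 = −10q + 11 ⇒ q = 13/24.

13/24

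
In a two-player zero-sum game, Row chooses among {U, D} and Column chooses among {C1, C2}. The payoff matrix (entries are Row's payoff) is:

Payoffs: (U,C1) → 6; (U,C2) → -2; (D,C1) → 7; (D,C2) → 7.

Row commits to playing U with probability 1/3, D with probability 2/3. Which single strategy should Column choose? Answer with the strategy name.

If Column plays C1, Row's expected payoff is (1/3)·6 + (2/3)·7 = 20/3.
If Column plays C2, Row's expected payoff is (1/3)·(-2) + (2/3)·7 = 4.
Column minimizes Row's payoff; the smallest is 4, so the best response is C2.

C2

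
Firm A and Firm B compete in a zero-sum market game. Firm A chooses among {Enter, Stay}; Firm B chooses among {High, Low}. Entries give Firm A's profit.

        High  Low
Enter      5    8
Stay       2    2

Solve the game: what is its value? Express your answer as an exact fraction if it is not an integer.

5

Row minima: Enter → 5, Stay → 2; maximin = 5.
Column maxima: High → 5, Low → 8; minimax = 5.
Since maximin = minimax = 5, there is a saddle point and the value is 5.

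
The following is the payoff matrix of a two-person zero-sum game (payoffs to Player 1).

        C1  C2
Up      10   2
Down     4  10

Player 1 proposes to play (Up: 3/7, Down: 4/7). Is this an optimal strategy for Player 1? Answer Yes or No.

Against C1 this mix gives (3/7)·10 + (4/7)·4 = 46/7.
Against C2 this mix gives (3/7)·2 + (4/7)·10 = 46/7.
All of Player 2's active replies (C1, C2) yield 46/7, and no column does worse for Player 1. The mix makes Player 2 indifferent and guarantees 46/7, so it is optimal.

Yes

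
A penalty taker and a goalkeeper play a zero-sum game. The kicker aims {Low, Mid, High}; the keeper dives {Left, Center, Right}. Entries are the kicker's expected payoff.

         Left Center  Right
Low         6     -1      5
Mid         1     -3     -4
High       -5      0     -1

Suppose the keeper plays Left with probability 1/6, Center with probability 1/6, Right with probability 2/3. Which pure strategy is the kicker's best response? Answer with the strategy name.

Low

Expected payoff of Low: (1/6)·6 + (1/6)·(-1) + (2/3)·5 = 25/6.
Expected payoff of Mid: (1/6)·1 + (1/6)·(-3) + (2/3)·(-4) = -3.
Expected payoff of High: (1/6)·(-5) + (1/6)·0 + (2/3)·(-1) = -3/2.
The largest is 25/6, so the kicker's best response is Low.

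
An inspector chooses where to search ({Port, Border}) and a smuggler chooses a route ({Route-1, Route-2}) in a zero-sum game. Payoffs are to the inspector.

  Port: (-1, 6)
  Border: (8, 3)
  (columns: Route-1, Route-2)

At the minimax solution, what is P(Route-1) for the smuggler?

Row minima: Port → -1, Border → 3; maximin = 3.
Column maxima: Route-1 → 8, Route-2 → 6; minimax = 6.
3 ≠ 6, so there is no saddle point; optimal play is mixed.
Let the inspector play Port with probability p. Expected payoff against Route-1: (-1)p + 8(1−p) = −9p + 8; against Route-2: 6p + 3(1−p) = 3p + 3.
Setting these equal: −9p + 8 = 3p + 3 ⇒ −12p = -5 ⇒ p = 5/12, and the value is (-9)·(5/12) + 8 = 17/4.
For the smuggler: with q = P(Route-1), equating Port's and Border's payoffs gives −7q + 6 = 5q + 3 ⇒ q = 1/4.

1/4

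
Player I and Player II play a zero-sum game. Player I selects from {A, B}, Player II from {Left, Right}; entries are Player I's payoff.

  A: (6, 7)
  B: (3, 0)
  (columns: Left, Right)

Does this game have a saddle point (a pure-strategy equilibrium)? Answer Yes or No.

Row minima: A → 6, B → 0; maximin = 6.
Column maxima: Left → 6, Right → 7; minimax = 6.
maximin = minimax = 6, so a saddle point exists.

Yes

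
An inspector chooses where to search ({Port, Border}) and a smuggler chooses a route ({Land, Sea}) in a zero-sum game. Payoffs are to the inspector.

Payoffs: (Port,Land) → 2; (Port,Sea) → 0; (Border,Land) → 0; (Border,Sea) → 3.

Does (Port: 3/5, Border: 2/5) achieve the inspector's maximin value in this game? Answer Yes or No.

Against Land this mix gives (3/5)·2 + (2/5)·0 = 6/5.
Against Sea this mix gives (3/5)·0 + (2/5)·3 = 6/5.
All of the smuggler's active replies (Land, Sea) yield 6/5, and no column does worse for the inspector. The mix makes the smuggler indifferent and guarantees 6/5, so it is optimal.

Yes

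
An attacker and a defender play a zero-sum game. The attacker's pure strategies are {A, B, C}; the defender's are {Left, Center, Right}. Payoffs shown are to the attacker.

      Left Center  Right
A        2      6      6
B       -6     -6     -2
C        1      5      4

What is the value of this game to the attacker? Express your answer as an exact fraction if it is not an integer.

2

Row minima: A → 2, B → -6, C → 1; maximin = 2.
Column maxima: Left → 2, Center → 6, Right → 6; minimax = 2.
Since maximin = minimax = 2, there is a saddle point and the value is 2.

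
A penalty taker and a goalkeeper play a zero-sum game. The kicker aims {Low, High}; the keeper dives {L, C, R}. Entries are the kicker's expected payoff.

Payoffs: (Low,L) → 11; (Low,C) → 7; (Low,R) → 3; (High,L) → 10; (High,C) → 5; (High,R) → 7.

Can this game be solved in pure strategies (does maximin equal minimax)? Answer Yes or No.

No

Row minima: Low → 3, High → 5; maximin = 5.
Column maxima: L → 11, C → 7, R → 7; minimax = 7.
5 ≠ 7, so no pure-strategy equilibrium exists.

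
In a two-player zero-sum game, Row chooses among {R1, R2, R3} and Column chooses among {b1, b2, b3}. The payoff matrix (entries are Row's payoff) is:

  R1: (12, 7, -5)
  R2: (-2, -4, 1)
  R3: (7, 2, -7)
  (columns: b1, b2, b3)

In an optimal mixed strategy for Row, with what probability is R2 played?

12/17

Row minima: R1 → -5, R2 → -4, R3 → -7; maximin = -4.
Column maxima: b1 → 12, b2 → 7, b3 → 1; minimax = 1.
-4 ≠ 1, so there is no saddle point; optimal play is mixed.
R3 is strictly dominated by R1, so Row never plays it.
b1 is strictly dominated by b2 (it gives Row strictly more in every row), so Column never plays it.
On the remaining 2×2 (R1, R2 vs b2, b3):
Let Row play R1 with probability p. Expected payoff against b2: 7p + (-4)(1−p) = 11p − 4; against b3: (-5)p + 1(1−p) = −6p + 1.
Setting these equal: 11p − 4 = −6p + 1 ⇒ 17p = 5 ⇒ p = 5/17, and the value is (11)·(5/17) − 4 = -13/17.
For Column: with q = P(b2), equating R1's and R2's payoffs gives 12q − 5 = −5q + 1 ⇒ q = 6/17.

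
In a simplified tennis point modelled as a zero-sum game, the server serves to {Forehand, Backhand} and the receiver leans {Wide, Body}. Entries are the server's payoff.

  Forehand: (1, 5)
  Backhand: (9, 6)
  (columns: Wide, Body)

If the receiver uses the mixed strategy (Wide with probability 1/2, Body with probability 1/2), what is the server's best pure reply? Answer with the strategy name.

Expected payoff of Forehand: (1/2)·1 + (1/2)·5 = 3.
Expected payoff of Backhand: (1/2)·9 + (1/2)·6 = 15/2.
The largest is 15/2, so the server's best response is Backhand.

Backhand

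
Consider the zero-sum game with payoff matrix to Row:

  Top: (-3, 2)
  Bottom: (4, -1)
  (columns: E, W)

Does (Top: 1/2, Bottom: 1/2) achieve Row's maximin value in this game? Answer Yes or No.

Yes

Against E this mix gives (1/2)·(-3) + (1/2)·4 = 1/2.
Against W this mix gives (1/2)·2 + (1/2)·(-1) = 1/2.
All of Column's active replies (E, W) yield 1/2, and no column does worse for Row. The mix makes Column indifferent and guarantees 1/2, so it is optimal.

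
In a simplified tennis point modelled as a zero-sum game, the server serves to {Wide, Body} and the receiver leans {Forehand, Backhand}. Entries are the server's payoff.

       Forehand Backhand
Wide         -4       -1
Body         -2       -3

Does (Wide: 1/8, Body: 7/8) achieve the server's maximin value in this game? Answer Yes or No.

No

Against Forehand this mix gives (1/8)·(-4) + (7/8)·(-2) = -9/4.
Against Backhand this mix gives (1/8)·(-1) + (7/8)·(-3) = -11/4.
The receiver will play Backhand, holding the server to -11/4. Shifting weight toward the row that does better against Backhand would raise this floor (the equalizing mix achieves -5/2 against both Backhand and Forehand), so the proposed strategy is not optimal.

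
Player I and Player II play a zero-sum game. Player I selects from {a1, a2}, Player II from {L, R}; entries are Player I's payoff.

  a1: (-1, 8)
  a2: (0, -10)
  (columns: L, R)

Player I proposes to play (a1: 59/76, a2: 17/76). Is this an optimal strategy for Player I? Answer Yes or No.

No

Against L this mix gives (59/76)·(-1) + (17/76)·0 = -59/76.
Against R this mix gives (59/76)·8 + (17/76)·(-10) = 151/38.
Player II will play L, holding Player I to -59/76. Shifting weight toward the row that does better against L would raise this floor (the equalizing mix achieves -10/19 against both L and R), so the proposed strategy is not optimal.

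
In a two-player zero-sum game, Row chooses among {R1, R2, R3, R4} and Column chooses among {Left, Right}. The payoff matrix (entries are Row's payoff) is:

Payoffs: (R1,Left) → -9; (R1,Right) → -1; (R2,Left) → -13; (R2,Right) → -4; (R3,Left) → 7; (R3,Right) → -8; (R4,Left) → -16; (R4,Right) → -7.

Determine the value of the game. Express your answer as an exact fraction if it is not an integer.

-79/23

Row minima: R1 → -9, R2 → -13, R3 → -8, R4 → -16; maximin = -8.
Column maxima: Left → 7, Right → -1; minimax = -1.
-8 ≠ -1, so there is no saddle point; optimal play is mixed.
R2 is strictly dominated by R1, so Row never plays it.
R4 is strictly dominated by R1, so Row never plays it.
On the remaining 2×2 (R1, R3 vs Left, Right):
Let Row play R1 with probability p. Expected payoff against Left: (-9)p + 7(1−p) = −16p + 7; against Right: (-1)p + (-8)(1−p) = 7p − 8.
Setting these equal: −16p + 7 = 7p − 8 ⇒ −23p = -15 ⇒ p = 15/23, and the value is (-16)·(15/23) + 7 = -79/23.
For Column: with q = P(Left), equating R1's and R3's payoffs gives −8q − 1 = 15q − 8 ⇒ q = 7/23.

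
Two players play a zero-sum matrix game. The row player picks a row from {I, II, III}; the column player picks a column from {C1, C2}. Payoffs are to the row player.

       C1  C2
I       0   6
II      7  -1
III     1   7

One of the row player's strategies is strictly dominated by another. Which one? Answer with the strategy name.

I

III gives a strictly higher payoff than I against every column: 1 > 0, 7 > 6.
So I is strictly dominated and the row player never plays it.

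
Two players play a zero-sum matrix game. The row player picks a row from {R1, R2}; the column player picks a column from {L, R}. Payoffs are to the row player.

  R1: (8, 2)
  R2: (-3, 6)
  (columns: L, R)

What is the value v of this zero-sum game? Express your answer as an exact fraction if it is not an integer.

18/5

Row minima: R1 → 2, R2 → -3; maximin = 2.
Column maxima: L → 8, R → 6; minimax = 6.
2 ≠ 6, so there is no saddle point; optimal play is mixed.
Let the row player play R1 with probability p. Expected payoff against L: 8p + (-3)(1−p) = 11p − 3; against R: 2p + 6(1−p) = −4p + 6.
Setting these equal: 11p − 3 = −4p + 6 ⇒ 15p = 9 ⇒ p = 3/5, and the value is (11)·(3/5) − 3 = 18/5.
For the column player: with q = P(L), equating R1's and R2's payoffs gives 6q + 2 = −9q + 6 ⇒ q = 4/15.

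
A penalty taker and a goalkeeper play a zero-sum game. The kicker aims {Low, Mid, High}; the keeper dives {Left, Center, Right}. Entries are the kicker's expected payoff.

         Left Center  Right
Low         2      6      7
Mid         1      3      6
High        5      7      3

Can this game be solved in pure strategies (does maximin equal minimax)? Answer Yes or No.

Row minima: Low → 2, Mid → 1, High → 3; maximin = 3.
Column maxima: Left → 5, Center → 7, Right → 7; minimax = 5.
3 ≠ 5, so no pure-strategy equilibrium exists.

No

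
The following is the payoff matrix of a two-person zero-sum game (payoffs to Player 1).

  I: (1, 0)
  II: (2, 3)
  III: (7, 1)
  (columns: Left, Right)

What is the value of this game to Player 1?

Row minima: I → 0, II → 2, III → 1; maximin = 2.
Column maxima: Left → 7, Right → 3; minimax = 3.
2 ≠ 3, so there is no saddle point; optimal play is mixed.
I is strictly dominated by II, so Player 1 never plays it.
On the remaining 2×2 (II, III vs Left, Right):
Let Player 1 play II with probability p. Expected payoff against Left: 2p + 7(1−p) = −5p + 7; against Right: 3p + 1(1−p) = 2p + 1.
Setting these equal: −5p + 7 = 2p + 1 ⇒ −7p = -6 ⇒ p = 6/7, and the value is (-5)·(6/7) + 7 = 19/7.
For Player 2: with q = P(Left), equating II's and III's payoffs gives −q + 3 = 6q + 1 ⇒ q = 2/7.

19/7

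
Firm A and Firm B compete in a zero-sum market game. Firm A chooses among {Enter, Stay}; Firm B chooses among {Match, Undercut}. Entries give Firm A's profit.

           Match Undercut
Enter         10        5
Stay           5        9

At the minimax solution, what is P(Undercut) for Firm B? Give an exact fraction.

Row minima: Enter → 5, Stay → 5; maximin = 5.
Column maxima: Match → 10, Undercut → 9; minimax = 9.
5 ≠ 9, so there is no saddle point; optimal play is mixed.
Let Firm A play Enter with probability p. Expected payoff against Match: 10p + 5(1−p) = 5p + 5; against Undercut: 5p + 9(1−p) = −4p + 9.
Setting these equal: 5p + 5 = −4p + 9 ⇒ 9p = 4 ⇒ p = 4/9, and the value is (5)·(4/9) + 5 = 65/9.
For Firm B: with q = P(Match), equating Enter's and Stay's payoffs gives 5q + 5 = −4q + 9 ⇒ q = 4/9.

5/9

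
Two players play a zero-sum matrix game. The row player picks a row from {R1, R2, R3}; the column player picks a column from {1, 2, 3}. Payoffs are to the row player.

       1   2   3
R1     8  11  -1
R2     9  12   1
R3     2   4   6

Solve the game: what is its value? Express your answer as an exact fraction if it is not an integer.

Row minima: R1 → -1, R2 → 1, R3 → 2; maximin = 2.
Column maxima: 1 → 9, 2 → 12, 3 → 6; minimax = 6.
2 ≠ 6, so there is no saddle point; optimal play is mixed.
R1 is strictly dominated by R2, so the row player never plays it.
2 is strictly dominated by 1 (it gives the row player strictly more in every row), so the column player never plays it.
On the remaining 2×2 (R2, R3 vs 1, 3):
Let the row player play R2 with probability p. Expected payoff against 1: 9p + 2(1−p) = 7p + 2; against 3: 1p + 6(1−p) = −5p + 6.
Setting these equal: 7p + 2 = −5p + 6 ⇒ 12p = 4 ⇒ p = 1/3, and the value is (7)·(1/3) + 2 = 13/3.
For the column player: with q = P(1), equating R2's and R3's payoffs gives 8q + 1 = −4q + 6 ⇒ q = 5/12.

13/3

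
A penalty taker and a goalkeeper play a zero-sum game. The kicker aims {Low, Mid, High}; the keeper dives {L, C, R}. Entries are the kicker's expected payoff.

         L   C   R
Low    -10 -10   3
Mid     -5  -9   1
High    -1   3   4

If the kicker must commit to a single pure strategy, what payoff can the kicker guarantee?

Row minima: Low → -10, Mid → -9, High → -1.
The best of these is -1.

-1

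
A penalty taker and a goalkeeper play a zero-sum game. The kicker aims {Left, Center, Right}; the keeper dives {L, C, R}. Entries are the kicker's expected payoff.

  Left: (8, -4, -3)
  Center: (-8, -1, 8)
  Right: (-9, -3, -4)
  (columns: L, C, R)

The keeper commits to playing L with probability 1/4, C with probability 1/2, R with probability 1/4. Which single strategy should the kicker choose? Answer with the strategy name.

Center

Expected payoff of Left: (1/4)·8 + (1/2)·(-4) + (1/4)·(-3) = -3/4.
Expected payoff of Center: (1/4)·(-8) + (1/2)·(-1) + (1/4)·8 = -1/2.
Expected payoff of Right: (1/4)·(-9) + (1/2)·(-3) + (1/4)·(-4) = -19/4.
The largest is -1/2, so the kicker's best response is Center.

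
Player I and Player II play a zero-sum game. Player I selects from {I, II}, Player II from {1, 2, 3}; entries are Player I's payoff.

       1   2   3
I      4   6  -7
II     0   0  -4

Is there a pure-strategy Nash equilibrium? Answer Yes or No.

Row minima: I → -7, II → -4; maximin = -4.
Column maxima: 1 → 4, 2 → 6, 3 → -4; minimax = -4.
maximin = minimax = -4, so a saddle point exists.

Yes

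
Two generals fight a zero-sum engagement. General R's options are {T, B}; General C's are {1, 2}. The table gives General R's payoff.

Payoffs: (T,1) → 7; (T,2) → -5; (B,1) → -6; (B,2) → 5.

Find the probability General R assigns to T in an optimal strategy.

Row minima: T → -5, B → -6; maximin = -5.
Column maxima: 1 → 7, 2 → 5; minimax = 5.
-5 ≠ 5, so there is no saddle point; optimal play is mixed.
Let General R play T with probability p. Expected payoff against 1: 7p + (-6)(1−p) = 13p − 6; against 2: (-5)p + 5(1−p) = −10p + 5.
Setting these equal: 13p − 6 = −10p + 5 ⇒ 23p = 11 ⇒ p = 11/23, and the value is (13)·(11/23) − 6 = 5/23.
For General C: with q = P(1), equating T's and B's payoffs gives 12q − 5 = −11q + 5 ⇒ q = 10/23.

11/23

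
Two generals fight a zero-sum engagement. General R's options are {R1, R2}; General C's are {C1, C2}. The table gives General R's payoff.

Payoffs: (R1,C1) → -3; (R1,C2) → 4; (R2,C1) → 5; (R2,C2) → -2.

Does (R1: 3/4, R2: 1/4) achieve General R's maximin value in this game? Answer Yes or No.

Against C1 this mix gives (3/4)·(-3) + (1/4)·5 = -1.
Against C2 this mix gives (3/4)·4 + (1/4)·(-2) = 5/2.
General C will play C1, holding General R to -1. Shifting weight toward the row that does better against C1 would raise this floor (the equalizing mix achieves 1 against both C1 and C2), so the proposed strategy is not optimal.

No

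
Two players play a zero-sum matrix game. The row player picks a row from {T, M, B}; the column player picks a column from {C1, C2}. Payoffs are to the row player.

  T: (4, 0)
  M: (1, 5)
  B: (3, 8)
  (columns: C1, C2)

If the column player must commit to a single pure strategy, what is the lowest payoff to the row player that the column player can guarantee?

4

Column maxima: C1 → 4, C2 → 8.
The smallest of these is 4.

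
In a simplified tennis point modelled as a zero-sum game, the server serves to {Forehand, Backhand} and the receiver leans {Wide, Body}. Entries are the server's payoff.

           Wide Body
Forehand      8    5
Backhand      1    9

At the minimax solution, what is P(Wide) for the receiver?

Row minima: Forehand → 5, Backhand → 1; maximin = 5.
Column maxima: Wide → 8, Body → 9; minimax = 8.
5 ≠ 8, so there is no saddle point; optimal play is mixed.
Let the server play Forehand with probability p. Expected payoff against Wide: 8p + 1(1−p) = 7p + 1; against Body: 5p + 9(1−p) = −4p + 9.
Setting these equal: 7p + 1 = −4p + 9 ⇒ 11p = 8 ⇒ p = 8/11, and the value is (7)·(8/11) + 1 = 67/11.
For the receiver: with q = P(Wide), equating Forehand's and Backhand's payoffs gives 3q + 5 = −8q + 9 ⇒ q = 4/11.

4/11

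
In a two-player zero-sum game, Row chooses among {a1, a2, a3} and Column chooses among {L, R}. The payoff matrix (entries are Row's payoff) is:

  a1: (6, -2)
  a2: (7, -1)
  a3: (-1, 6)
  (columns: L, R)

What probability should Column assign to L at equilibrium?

Row minima: a1 → -2, a2 → -1, a3 → -1; maximin = -1.
Column maxima: L → 7, R → 6; minimax = 6.
-1 ≠ 6, so there is no saddle point; optimal play is mixed.
a1 is strictly dominated by a2, so Row never plays it.
On the remaining 2×2 (a2, a3 vs L, R):
Let Row play a2 with probability p. Expected payoff against L: 7p + (-1)(1−p) = 8p − 1; against R: (-1)p + 6(1−p) = −7p + 6.
Setting these equal: 8p − 1 = −7p + 6 ⇒ 15p = 7 ⇒ p = 7/15, and the value is (8)·(7/15) − 1 = 41/15.
For Column: with q = P(L), equating a2's and a3's payoffs gives 8q − 1 = −7q + 6 ⇒ q = 7/15.

7/15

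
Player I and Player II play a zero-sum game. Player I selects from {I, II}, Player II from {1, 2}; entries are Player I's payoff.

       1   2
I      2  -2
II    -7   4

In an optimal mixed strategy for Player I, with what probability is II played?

Row minima: I → -2, II → -7; maximin = -2.
Column maxima: 1 → 2, 2 → 4; minimax = 2.
-2 ≠ 2, so there is no saddle point; optimal play is mixed.
Let Player I play I with probability p. Expected payoff against 1: 2p + (-7)(1−p) = 9p − 7; against 2: (-2)p + 4(1−p) = −6p + 4.
Setting these equal: 9p − 7 = −6p + 4 ⇒ 15p = 11 ⇒ p = 11/15, and the value is (9)·(11/15) − 7 = -2/5.
For Player II: with q = P(1), equating I's and II's payoffs gives 4q − 2 = −11q + 4 ⇒ q = 2/5.

4/15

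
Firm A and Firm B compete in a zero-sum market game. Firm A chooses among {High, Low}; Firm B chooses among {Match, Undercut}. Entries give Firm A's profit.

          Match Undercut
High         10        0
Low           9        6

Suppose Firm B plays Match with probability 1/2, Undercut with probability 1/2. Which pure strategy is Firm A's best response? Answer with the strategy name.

Expected payoff of High: (1/2)·10 + (1/2)·0 = 5.
Expected payoff of Low: (1/2)·9 + (1/2)·6 = 15/2.
The largest is 15/2, so Firm A's best response is Low.

Low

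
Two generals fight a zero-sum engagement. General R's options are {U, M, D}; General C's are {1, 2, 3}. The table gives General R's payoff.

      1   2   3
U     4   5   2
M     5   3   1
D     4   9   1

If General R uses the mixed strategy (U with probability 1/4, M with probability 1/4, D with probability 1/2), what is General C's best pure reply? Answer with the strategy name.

3

If General C plays 1, General R's expected payoff is (1/4)·4 + (1/4)·5 + (1/2)·4 = 17/4.
If General C plays 2, General R's expected payoff is (1/4)·5 + (1/4)·3 + (1/2)·9 = 13/2.
If General C plays 3, General R's expected payoff is (1/4)·2 + (1/4)·1 + (1/2)·1 = 5/4.
General C minimizes General R's payoff; the smallest is 5/4, so the best response is 3.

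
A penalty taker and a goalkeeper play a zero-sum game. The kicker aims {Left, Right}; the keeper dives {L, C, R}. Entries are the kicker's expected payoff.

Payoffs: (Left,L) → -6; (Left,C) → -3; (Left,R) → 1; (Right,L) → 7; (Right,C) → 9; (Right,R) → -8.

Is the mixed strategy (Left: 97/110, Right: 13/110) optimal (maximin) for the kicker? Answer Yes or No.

Against L this mix gives (97/110)·(-6) + (13/110)·7 = -491/110.
Against C this mix gives (97/110)·(-3) + (13/110)·9 = -87/55.
Against R this mix gives (97/110)·1 + (13/110)·(-8) = -7/110.
The keeper will play L, holding the kicker to -491/110. Shifting weight toward the row that does better against L would raise this floor (the equalizing mix achieves -41/22 against both L and R), so the proposed strategy is not optimal.

No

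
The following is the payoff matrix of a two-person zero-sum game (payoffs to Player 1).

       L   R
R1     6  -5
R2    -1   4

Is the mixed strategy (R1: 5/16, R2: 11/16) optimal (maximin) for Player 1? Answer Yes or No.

Against L this mix gives (5/16)·6 + (11/16)·(-1) = 19/16.
Against R this mix gives (5/16)·(-5) + (11/16)·4 = 19/16.
All of Player 2's active replies (L, R) yield 19/16, and no column does worse for Player 1. The mix makes Player 2 indifferent and guarantees 19/16, so it is optimal.

Yes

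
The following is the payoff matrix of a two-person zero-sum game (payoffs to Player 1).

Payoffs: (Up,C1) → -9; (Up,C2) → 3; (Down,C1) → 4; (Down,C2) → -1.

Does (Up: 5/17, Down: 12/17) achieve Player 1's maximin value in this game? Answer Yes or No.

Against C1 this mix gives (5/17)·(-9) + (12/17)·4 = 3/17.
Against C2 this mix gives (5/17)·3 + (12/17)·(-1) = 3/17.
All of Player 2's active replies (C1, C2) yield 3/17, and no column does worse for Player 1. The mix makes Player 2 indifferent and guarantees 3/17, so it is optimal.

Yes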